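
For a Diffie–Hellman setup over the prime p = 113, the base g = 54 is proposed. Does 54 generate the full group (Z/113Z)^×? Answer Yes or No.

φ(113) = 113 − 1 = 112 = 2^4 · 7.
It suffices to check that the order of 54 is not a proper divisor of 112: compute 54^(112/q) for q ∈ {2, 7}.
54^56 ≡ 112 (mod 113)  [q = 2: ≢ 1 ✓]
54^16 ≡ 49 (mod 113)  [q = 7: ≢ 1 ✓]
None equal 1, so ord_113(54) = 112: 54 is a primitive root.

Yes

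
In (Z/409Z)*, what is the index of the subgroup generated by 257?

3

Since 257 ∈ (Z/409Z)^×, its order divides φ(409) = 409 − 1 = 408 = 2^3 · 3 · 17.
Divisors of 408: 1, 2, 3, 4, 6, 8, 12, 17, 24, 34, 51, 68, 102, 136, 204, 408.
Evaluate successive powers at the divisors of 408:
257^1 ≡ 257
257^2 ≡ 200
257^3 ≡ 275
257^4 ≡ 327
257^6 ≡ 369
257^8 ≡ 180
257^12 ≡ 373
257^17 ≡ 378
257^24 ≡ 69
257^34 ≡ 143
257^51 ≡ 66
257^68 ≡ 408
257^102 ≡ 266
257^136 ≡ 1
The order of 257 is 136, so the subgroup it generates has 136 elements.
The index is φ(409) / ord(257) = 408 / 136 = 3.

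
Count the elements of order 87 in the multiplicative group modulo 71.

0

φ(71) = 71 − 1 = 70 = 2 · 5 · 7.
In a cyclic group of order 70, there are φ(d) elements of order d for each divisor d of 70, and zero for non-divisors.
87 does not divide 70, so no element of (Z/71Z)^× has order 87.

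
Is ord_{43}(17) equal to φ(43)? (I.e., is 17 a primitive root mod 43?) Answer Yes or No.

φ(43) = 43 − 1 = 42 = 2 · 3 · 7.
It suffices to check that the order of 17 is not a proper divisor of 42: compute 17^(42/q) for q ∈ {2, 3, 7}.
17^21 ≡ 1 (mod 43)  [q = 2: ≡ 1 ✗]
17^14 ≡ 6 (mod 43)  [q = 3: ≢ 1 ✓]
17^6 ≡ 35 (mod 43)  [q = 7: ≢ 1 ✓]
The check at q = 2 fails, so 17 generates a proper subgroup.

No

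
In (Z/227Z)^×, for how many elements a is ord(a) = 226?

112

φ(227) = 227 − 1 = 226 = 2 · 113.
(Z/227Z)^× is cyclic (|G| = 226); a cyclic group of order m has exactly φ(d) elements of each order d | m, and none otherwise.
226 = 2 · 113 divides 226, and φ(226) = 112.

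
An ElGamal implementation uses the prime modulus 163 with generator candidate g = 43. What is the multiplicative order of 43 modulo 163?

81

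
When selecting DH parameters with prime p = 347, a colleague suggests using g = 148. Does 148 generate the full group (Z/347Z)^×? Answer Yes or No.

Yes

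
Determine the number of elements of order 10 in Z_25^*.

φ(25) = φ(5^2) = 5·(5−1) = 20 = 2^2 · 5.
In a cyclic group of order 20, there are φ(d) elements of order d for each divisor d of 20, and zero for non-divisors.
10 = 2 · 5 divides 20, and φ(10) = 4.

4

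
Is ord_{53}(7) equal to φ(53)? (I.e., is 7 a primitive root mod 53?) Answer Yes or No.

No

φ(53) = 53 − 1 = 52 = 2^2 · 13.
It suffices to check that the order of 7 is not a proper divisor of 52: compute 7^(52/q) for q ∈ {2, 13}.
7^26 ≡ 1 (mod 53)  [q = 2: ≡ 1 ✗]
7^4 ≡ 16 (mod 53)  [q = 13: ≢ 1 ✓]
7^26 ≡ 1 shows ord(7) | 26, strictly less than φ(53); not a primitive root.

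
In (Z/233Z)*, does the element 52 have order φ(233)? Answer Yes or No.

No

φ(233) = 233 − 1 = 232 = 2^3 · 29.
52 is a primitive root mod 233 iff 52^(φ(233)/q) ≢ 1 for every prime q | φ(233), i.e. q ∈ {2, 29}.
52^116 ≡ 1 (mod 233)  [q = 2: ≡ 1 ✗]
52^8 ≡ 184 (mod 233)  [q = 29: ≢ 1 ✓]
Since 52^116 ≡ 1, the order of 52 divides 116 < 232, so 52 is not a primitive root.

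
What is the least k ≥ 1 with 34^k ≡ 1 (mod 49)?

14

Since 34 ∈ (Z/49Z)^×, its order divides φ(49) = φ(7^2) = 7·(7−1) = 42 = 2 · 3 · 7.
Divisors of 42: 1, 2, 3, 6, 7, 14, 21, 42.
Compute 34^d (mod 49) for the divisors d until we hit 1:
34^1 ≡ 34 (mod 49)
34^2 ≡ 29 (mod 49)
34^3 ≡ 6 (mod 49)
34^6 ≡ 36 (mod 49)
34^7 ≡ 48 (mod 49)
34^14 ≡ 1 (mod 49) ✓
Hence ord(34) = 14.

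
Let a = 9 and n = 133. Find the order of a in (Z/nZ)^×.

Since 9 ∈ (Z/133Z)^×, its order divides φ(133) = φ(7·19) = (7−1)·(19−1) = 6·18 = 108 = 2^2 · 3^3.
Divisors of 108: 1, 2, 3, 4, 6, 9, 12, 18, 27, 36, 54, 108.
Evaluate successive powers at the divisors of 108:
9^1 ≡ 9
9^2 ≡ 81
9^3 ≡ 64
9^4 ≡ 44
9^6 ≡ 106
9^9 ≡ 1
So ord_133(9) = 9.

9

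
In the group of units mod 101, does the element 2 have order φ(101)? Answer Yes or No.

Yes

φ(101) = 101 − 1 = 100 = 2^2 · 5^2.
2 is a primitive root mod 101 iff 2^(φ(101)/q) ≢ 1 for every prime q | φ(101), i.e. q ∈ {2, 5}.
2^50 ≡ 100 (mod 101)  [q = 2: ≢ 1 ✓]
2^20 ≡ 95 (mod 101)  [q = 5: ≢ 1 ✓]
All checks pass, so 2 has order 100 and is a primitive root modulo 101.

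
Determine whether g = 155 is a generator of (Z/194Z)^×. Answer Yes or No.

φ(194) = φ(2)·φ(97) = 1·96 = 96 = 2^5 · 3.
It suffices to check that the order of 155 is not a proper divisor of 96: compute 155^(96/q) for q ∈ {2, 3}.
155^48 ≡ 193 (mod 194)  [q = 2: ≢ 1 ✓]
155^32 ≡ 61 (mod 194)  [q = 3: ≢ 1 ✓]
Every test exponent gives a nontrivial residue, hence 155 generates the full group.

Yes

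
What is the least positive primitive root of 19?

φ(19) = 19 − 1 = 18 = 2 · 3^2.
Test candidates g = 2, 3, … against the prime factors q ∈ {2, 3} of φ(19): g is a generator iff g^(18/q) ≢ 1 for every such q.
g = 2: 2^9 ≡ 18; 2^6 ≡ 7 — none is 1, so 2 is a primitive root.
So 2 is the smallest generator of (Z/19Z)^×.

2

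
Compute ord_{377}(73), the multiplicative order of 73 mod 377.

28

ord(73) | φ(377) = φ(13·29) = (13−1)·(29−1) = 12·28 = 336 = 2^4 · 3 · 7.
Divisors of 336: 1, 2, 3, 4, 6, 7, 8, 12, 14, 16, 21, 24, 28, 42, 48, 56, 84, 112, 168, 336.
Evaluate successive powers at the divisors of 336:
73^1 ≡ 73
73^2 ≡ 51
73^3 ≡ 330
73^4 ≡ 339
73^6 ≡ 324
73^7 ≡ 278
73^8 ≡ 313
73^12 ≡ 170
73^14 ≡ 376
73^16 ≡ 326
73^21 ≡ 99
73^24 ≡ 248
73^28 ≡ 1
So ord_377(73) = 28.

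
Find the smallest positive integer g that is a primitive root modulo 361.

φ(361) = φ(19^2) = 19·(19−1) = 342 = 2 · 3^2 · 19.
g is a primitive root iff g^(342/q) ≢ 1 (mod 361) for each prime q ∈ {2, 3, 19}.
g = 2: 2^171 ≡ 360; 2^114 ≡ 292; 2^18 ≡ 58 — none is 1, so 2 is a primitive root.
So 2 is the smallest generator of (Z/361Z)^×.

2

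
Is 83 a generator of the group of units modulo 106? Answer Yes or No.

No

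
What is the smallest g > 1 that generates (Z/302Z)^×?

7

φ(302) = φ(2)·φ(151) = 1·150 = 150 = 2 · 3 · 5^2.
Test candidates g = 2, 3, … against the prime factors q ∈ {2, 3, 5} of φ(302): g is a generator iff g^(150/q) ≢ 1 for every such q.
g = 2: gcd(2, 302) = 2 > 1, not a unit — skip.
g = 3: 3^75 ≡ 301; 3^50 ≡ 1 — hits 1, so not a primitive root.
g = 4: gcd(4, 302) = 2 > 1, not a unit — skip.
g = 5: 5^75 ≡ 1 — hits 1, so not a primitive root.
g = 6: gcd(6, 302) = 2 > 1, not a unit — skip.
g = 7: 7^75 ≡ 301; 7^50 ≡ 183; 7^30 ≡ 159 — none is 1, so 7 is a primitive root.
So 7 is the smallest generator of (Z/302Z)^×.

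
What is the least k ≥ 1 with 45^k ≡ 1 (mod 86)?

By Lagrange's theorem, ord_86(45) divides φ(86) = φ(2)·φ(43) = 1·42 = 42 = 2 · 3 · 7.
Divisors of 42: 1, 2, 3, 6, 7, 14, 21, 42.
Evaluate successive powers at the divisors of 42:
45^1 ≡ 45 (mod 86)
45^2 ≡ 47 (mod 86)
45^3 ≡ 51 (mod 86)
45^6 ≡ 21 (mod 86)
45^7 ≡ 85 (mod 86)
45^14 ≡ 1 (mod 86) ✓
The smallest such exponent is 14, so the order of 45 is 14.

14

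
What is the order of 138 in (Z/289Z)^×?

136

By Lagrange's theorem, ord_289(138) divides φ(289) = φ(17^2) = 17·(17−1) = 272 = 2^4 · 17.
Divisors of 272: 1, 2, 4, 8, 16, 17, 34, 68, 136, 272.
Compute 138^d (mod 289) for the divisors d until we hit 1:
138^1 ≡ 138
138^2 ≡ 259
138^4 ≡ 33
138^8 ≡ 222
138^16 ≡ 154
138^17 ≡ 155
138^34 ≡ 38
138^68 ≡ 288
138^136 ≡ 1
Therefore the multiplicative order of 138 modulo 289 is 136.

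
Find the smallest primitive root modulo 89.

3

φ(89) = 89 − 1 = 88 = 2^3 · 11.
Test candidates g = 2, 3, … against the prime factors q ∈ {2, 11} of φ(89): g is a generator iff g^(88/q) ≢ 1 for every such q.
g = 2: 2^44 ≡ 1 — hits 1, so not a primitive root.
g = 3: 3^44 ≡ 88; 3^8 ≡ 64 — none is 1, so 3 is a primitive root.
The smallest primitive root modulo 89 is 3.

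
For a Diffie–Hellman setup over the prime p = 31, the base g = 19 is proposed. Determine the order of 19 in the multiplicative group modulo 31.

15

By Lagrange's theorem, ord_31(19) divides φ(31) = 31 − 1 = 30 = 2 · 3 · 5.
Divisors of 30: 1, 2, 3, 5, 6, 10, 15, 30.
Evaluate successive powers at the divisors of 30:
19^1 ≡ 19
19^2 ≡ 20
19^3 ≡ 8
19^5 ≡ 5
19^6 ≡ 2
19^10 ≡ 25
19^15 ≡ 1
Therefore the multiplicative order of 19 modulo 31 is 15.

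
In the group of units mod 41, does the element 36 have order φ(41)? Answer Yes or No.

φ(41) = 41 − 1 = 40 = 2^3 · 5.
An element g generates (Z/41Z)^× iff g^(40/q) ≢ 1 (mod 41) for each prime q ∈ {2, 5}.
36^20 ≡ 1 (mod 41)  [q = 2: ≡ 1 ✗]
36^8 ≡ 18 (mod 41)  [q = 5: ≢ 1 ✓]
36^20 ≡ 1 shows ord(36) | 20, strictly less than φ(41); not a primitive root.

No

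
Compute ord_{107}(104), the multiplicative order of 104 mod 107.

ord(104) | φ(107) = 107 − 1 = 106 = 2 · 53.
Divisors of 106: 1, 2, 53, 106.
Compute 104^d (mod 107) for the divisors d until we hit 1:
104^1 ≡ 104
104^2 ≡ 9
104^53 ≡ 106
104^106 ≡ 1
Hence ord(104) = 106.

106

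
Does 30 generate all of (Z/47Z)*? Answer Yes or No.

Yes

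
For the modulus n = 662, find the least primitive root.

φ(662) = φ(2)·φ(331) = 1·330 = 330 = 2 · 3 · 5 · 11.
g is a primitive root iff g^(330/q) ≢ 1 (mod 662) for each prime q ∈ {2, 3, 5, 11}.
g = 2: gcd(2, 662) = 2 > 1, not a unit — skip.
g = 3: 3^165 ≡ 661; 3^110 ≡ 299; 3^66 ≡ 395; 3^30 ≡ 601 — none is 1, so 3 is a primitive root.
The smallest primitive root modulo 662 is 3.

3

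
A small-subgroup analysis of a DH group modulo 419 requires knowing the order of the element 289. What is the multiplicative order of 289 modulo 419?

209

The order of 289 must divide φ(419) = 419 − 1 = 418 = 2 · 11 · 19.
Divisors of 418: 1, 2, 11, 19, 22, 38, 209, 418.
Compute 289^d (mod 419) for the divisors d until we hit 1:
289^1 ≡ 289 (mod 419)
289^2 ≡ 140 (mod 419)
289^11 ≡ 215 (mod 419)
289^19 ≡ 13 (mod 419)
289^22 ≡ 135 (mod 419)
289^38 ≡ 169 (mod 419)
289^209 ≡ 1 (mod 419) ✓
Hence ord(289) = 209.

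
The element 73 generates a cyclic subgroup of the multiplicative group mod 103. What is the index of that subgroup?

ord(73) | φ(103) = 103 − 1 = 102 = 2 · 3 · 17.
Divisors of 102: 1, 2, 3, 6, 17, 34, 51, 102.
Test each divisor d:
73^1 ≡ 73
73^2 ≡ 76
73^3 ≡ 89
73^6 ≡ 93
73^17 ≡ 102
73^34 ≡ 1
So ord_103(73) = 34, hence |⟨73⟩| = 34.
The index is φ(103) / ord(73) = 102 / 34 = 3.

3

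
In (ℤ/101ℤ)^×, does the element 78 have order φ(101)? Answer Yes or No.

No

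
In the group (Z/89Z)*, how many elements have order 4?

φ(89) = 89 − 1 = 88 = 2^3 · 11.
Since (Z/89Z)^× is cyclic of order 88, the number of elements of order d is φ(d) when d | 88 and 0 otherwise.
4 = 2^2 divides 88, and φ(4) = 2.

2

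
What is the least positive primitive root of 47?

φ(47) = 47 − 1 = 46 = 2 · 23.
Test candidates g = 2, 3, … against the prime factors q ∈ {2, 23} of φ(47): g is a generator iff g^(46/q) ≢ 1 for every such q.
g = 2: 2^23 ≡ 1 — hits 1, so not a primitive root.
g = 3: 3^23 ≡ 1 — hits 1, so not a primitive root.
g = 4: 4^23 ≡ 1 — hits 1, so not a primitive root.
g = 5: 5^23 ≡ 46; 5^2 ≡ 25 — none is 1, so 5 is a primitive root.
The smallest primitive root modulo 47 is 5.

5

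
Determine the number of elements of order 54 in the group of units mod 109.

φ(109) = 109 − 1 = 108 = 2^2 · 3^3.
(Z/109Z)^× is cyclic (|G| = 108); a cyclic group of order m has exactly φ(d) elements of each order d | m, and none otherwise.
54 = 2 · 3^3 divides 108, and φ(54) = 18.

18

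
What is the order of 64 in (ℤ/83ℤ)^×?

41

The order of 64 must divide φ(83) = 83 − 1 = 82 = 2 · 41.
Divisors of 82: 1, 2, 41, 82.
Compute 64^d (mod 83) for the divisors d until we hit 1:
64^1 ≡ 64 (mod 83)
64^2 ≡ 29 (mod 83)
64^41 ≡ 1 (mod 83) ✓
So ord_83(64) = 41.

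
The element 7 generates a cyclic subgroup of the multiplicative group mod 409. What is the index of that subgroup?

17

By Lagrange's theorem, ord_409(7) divides φ(409) = 409 − 1 = 408 = 2^3 · 3 · 17.
Divisors of 408: 1, 2, 3, 4, 6, 8, 12, 17, 24, 34, 51, 68, 102, 136, 204, 408.
Test each divisor d:
7^1 ≡ 7 (mod 409)
7^2 ≡ 49 (mod 409)
7^3 ≡ 343 (mod 409)
7^4 ≡ 356 (mod 409)
7^6 ≡ 266 (mod 409)
7^8 ≡ 355 (mod 409)
7^12 ≡ 408 (mod 409)
7^17 ≡ 371 (mod 409)
7^24 ≡ 1 (mod 409) ✓
The order of 7 is 24, so the subgroup it generates has 24 elements.
The index is φ(409) / ord(7) = 408 / 24 = 17.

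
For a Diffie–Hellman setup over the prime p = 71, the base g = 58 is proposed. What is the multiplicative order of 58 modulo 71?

The order of 58 must divide φ(71) = 71 − 1 = 70 = 2 · 5 · 7.
Divisors of 70: 1, 2, 5, 7, 10, 14, 35, 70.
Evaluate successive powers at the divisors of 70:
58^1 ≡ 58 (mod 71)
58^2 ≡ 27 (mod 71)
58^5 ≡ 37 (mod 71)
58^7 ≡ 5 (mod 71)
58^10 ≡ 20 (mod 71)
58^14 ≡ 25 (mod 71)
58^35 ≡ 1 (mod 71) ✓
So ord_71(58) = 35.

35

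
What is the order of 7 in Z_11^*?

The order of 7 must divide φ(11) = 11 − 1 = 10 = 2 · 5.
Divisors of 10: 1, 2, 5, 10.
Test each divisor d:
7^1 ≡ 7
7^2 ≡ 5
7^5 ≡ 10
7^10 ≡ 1
Hence ord(7) = 10.

10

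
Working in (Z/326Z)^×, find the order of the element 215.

162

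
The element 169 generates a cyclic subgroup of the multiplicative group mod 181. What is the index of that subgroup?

4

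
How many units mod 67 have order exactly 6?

φ(67) = 67 − 1 = 66 = 2 · 3 · 11.
(Z/67Z)^× is cyclic (|G| = 66); a cyclic group of order m has exactly φ(d) elements of each order d | m, and none otherwise.
6 = 2 · 3 divides 66, and φ(6) = 2.

2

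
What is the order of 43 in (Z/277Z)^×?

Since 43 ∈ (Z/277Z)^×, its order divides φ(277) = 277 − 1 = 276 = 2^2 · 3 · 23.
Divisors of 276: 1, 2, 3, 4, 6, 12, 23, 46, 69, 92, 138, 276.
Check 43^d mod 277 for each divisor in increasing order:
43^1 ≡ 43 (mod 277)
43^2 ≡ 187 (mod 277)
43^3 ≡ 8 (mod 277)
43^4 ≡ 67 (mod 277)
43^6 ≡ 64 (mod 277)
43^12 ≡ 218 (mod 277)
43^23 ≡ 242 (mod 277)
43^46 ≡ 117 (mod 277)
43^69 ≡ 60 (mod 277)
43^92 ≡ 116 (mod 277)
43^138 ≡ 276 (mod 277)
43^276 ≡ 1 (mod 277) ✓
The smallest such exponent is 276, so the order of 43 is 276.

276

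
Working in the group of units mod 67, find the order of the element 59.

11

The order of 59 must divide φ(67) = 67 − 1 = 66 = 2 · 3 · 11.
Divisors of 66: 1, 2, 3, 6, 11, 22, 33, 66.
Check 59^d mod 67 for each divisor in increasing order:
59^1 ≡ 59
59^2 ≡ 64
59^3 ≡ 24
59^6 ≡ 40
59^11 ≡ 1
So ord_67(59) = 11.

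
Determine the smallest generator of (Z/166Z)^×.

5

φ(166) = φ(2)·φ(83) = 1·82 = 82 = 2 · 41.
Test candidates g = 2, 3, … against the prime factors q ∈ {2, 41} of φ(166): g is a generator iff g^(82/q) ≢ 1 for every such q.
g = 2: gcd(2, 166) = 2 > 1, not a unit — skip.
g = 3: 3^41 ≡ 1 — hits 1, so not a primitive root.
g = 4: gcd(4, 166) = 2 > 1, not a unit — skip.
g = 5: 5^41 ≡ 165; 5^2 ≡ 25 — none is 1, so 5 is a primitive root.
So 5 is the smallest generator of (Z/166Z)^×.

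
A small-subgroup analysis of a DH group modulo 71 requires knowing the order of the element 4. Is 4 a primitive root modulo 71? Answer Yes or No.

No

φ(71) = 71 − 1 = 70 = 2 · 5 · 7.
Test 4^(70/q) mod 71 for each prime factor q of 70:
4^35 ≡ 1 (mod 71)  [q = 2: ≡ 1 ✗]
4^14 ≡ 5 (mod 71)  [q = 5: ≢ 1 ✓]
4^10 ≡ 48 (mod 71)  [q = 7: ≢ 1 ✓]
The check at q = 2 fails, so 4 generates a proper subgroup.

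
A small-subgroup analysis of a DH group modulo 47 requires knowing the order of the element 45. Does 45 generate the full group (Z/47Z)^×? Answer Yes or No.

Yes

φ(47) = 47 − 1 = 46 = 2 · 23.
It suffices to check that the order of 45 is not a proper divisor of 46: compute 45^(46/q) for q ∈ {2, 23}.
45^23 ≡ 46 (mod 47)  [q = 2: ≢ 1 ✓]
45^2 ≡ 4 (mod 47)  [q = 23: ≢ 1 ✓]
None equal 1, so ord_47(45) = 46: 45 is a primitive root.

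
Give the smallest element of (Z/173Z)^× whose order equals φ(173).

2

φ(173) = 173 − 1 = 172 = 2^2 · 43.
Test candidates g = 2, 3, … against the prime factors q ∈ {2, 43} of φ(173): g is a generator iff g^(172/q) ≢ 1 for every such q.
g = 2: 2^86 ≡ 172; 2^4 ≡ 16 — none is 1, so 2 is a primitive root.
The smallest primitive root modulo 173 is 2.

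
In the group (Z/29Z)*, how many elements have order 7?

6

φ(29) = 29 − 1 = 28 = 2^2 · 7.
(Z/29Z)^× is cyclic (|G| = 28); a cyclic group of order m has exactly φ(d) elements of each order d | m, and none otherwise.
7 | 28, and φ(7) = 7 − 1 = 6.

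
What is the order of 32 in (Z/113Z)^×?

28

The order of 32 must divide φ(113) = 113 − 1 = 112 = 2^4 · 7.
Divisors of 112: 1, 2, 4, 7, 8, 14, 16, 28, 56, 112.
Check 32^d mod 113 for each divisor in increasing order:
32^1 ≡ 32 (mod 113)
32^2 ≡ 7 (mod 113)
32^4 ≡ 49 (mod 113)
32^7 ≡ 15 (mod 113)
32^8 ≡ 28 (mod 113)
32^14 ≡ 112 (mod 113)
32^16 ≡ 106 (mod 113)
32^28 ≡ 1 (mod 113) ✓
The smallest such exponent is 28, so the order of 32 is 28.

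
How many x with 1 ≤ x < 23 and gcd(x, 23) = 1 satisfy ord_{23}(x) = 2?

φ(23) = 23 − 1 = 22 = 2 · 11.
(Z/23Z)^× is cyclic (|G| = 22); a cyclic group of order m has exactly φ(d) elements of each order d | m, and none otherwise.
2 | 22, and φ(2) = 2 − 1 = 1.

1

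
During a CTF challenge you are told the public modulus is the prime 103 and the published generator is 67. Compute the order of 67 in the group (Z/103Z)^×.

The order of 67 must divide φ(103) = 103 − 1 = 102 = 2 · 3 · 17.
Divisors of 102: 1, 2, 3, 6, 17, 34, 51, 102.
Check 67^d mod 103 for each divisor in increasing order:
67^1 ≡ 67 (mod 103)
67^2 ≡ 60 (mod 103)
67^3 ≡ 3 (mod 103)
67^6 ≡ 9 (mod 103)
67^17 ≡ 57 (mod 103)
67^34 ≡ 56 (mod 103)
67^51 ≡ 102 (mod 103)
67^102 ≡ 1 (mod 103) ✓
So ord_103(67) = 102.

102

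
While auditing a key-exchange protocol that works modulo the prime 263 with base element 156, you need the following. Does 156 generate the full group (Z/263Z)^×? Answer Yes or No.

No

φ(263) = 263 − 1 = 262 = 2 · 131.
Test 156^(262/q) mod 263 for each prime factor q of 262:
156^131 ≡ 1 (mod 263)  [q = 2: ≡ 1 ✗]
156^2 ≡ 140 (mod 263)  [q = 131: ≢ 1 ✓]
156^131 ≡ 1 shows ord(156) | 131, strictly less than φ(263); not a primitive root.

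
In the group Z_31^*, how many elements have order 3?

φ(31) = 31 − 1 = 30 = 2 · 3 · 5.
(Z/31Z)^× is cyclic (|G| = 30); a cyclic group of order m has exactly φ(d) elements of each order d | m, and none otherwise.
3 | 30, and φ(3) = 3 − 1 = 2.

2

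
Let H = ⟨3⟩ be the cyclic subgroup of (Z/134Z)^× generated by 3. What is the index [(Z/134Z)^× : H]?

3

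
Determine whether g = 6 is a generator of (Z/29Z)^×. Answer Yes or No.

No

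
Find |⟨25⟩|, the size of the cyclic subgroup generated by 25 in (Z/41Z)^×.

10

By Lagrange's theorem, ord_41(25) divides φ(41) = 41 − 1 = 40 = 2^3 · 5.
Divisors of 40: 1, 2, 4, 5, 8, 10, 20, 40.
Compute 25^d (mod 41) for the divisors d until we hit 1:
25^1 ≡ 25 (mod 41)
25^2 ≡ 10 (mod 41)
25^4 ≡ 18 (mod 41)
25^5 ≡ 40 (mod 41)
25^8 ≡ 37 (mod 41)
25^10 ≡ 1 (mod 41) ✓
The smallest such exponent is 10, so the order of 25 is 10.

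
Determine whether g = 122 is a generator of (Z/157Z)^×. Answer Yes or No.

No

φ(157) = 157 − 1 = 156 = 2^2 · 3 · 13.
It suffices to check that the order of 122 is not a proper divisor of 156: compute 122^(156/q) for q ∈ {2, 3, 13}.
122^78 ≡ 1 (mod 157)  [q = 2: ≡ 1 ✗]
122^52 ≡ 12 (mod 157)  [q = 3: ≢ 1 ✓]
122^12 ≡ 108 (mod 157)  [q = 13: ≢ 1 ✓]
The check at q = 2 fails, so 122 generates a proper subgroup.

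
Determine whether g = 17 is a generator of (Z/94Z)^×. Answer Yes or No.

No

φ(94) = φ(2)·φ(47) = 1·46 = 46 = 2 · 23.
An element g generates (Z/94Z)^× iff g^(46/q) ≢ 1 (mod 94) for each prime q ∈ {2, 23}.
17^23 ≡ 1 (mod 94)  [q = 2: ≡ 1 ✗]
17^2 ≡ 7 (mod 94)  [q = 23: ≢ 1 ✓]
Since 17^23 ≡ 1, the order of 17 divides 23 < 46, so 17 is not a primitive root.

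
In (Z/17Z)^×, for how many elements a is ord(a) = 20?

0

φ(17) = 17 − 1 = 16 = 2^4.
(Z/17Z)^× is cyclic (|G| = 16); a cyclic group of order m has exactly φ(d) elements of each order d | m, and none otherwise.
Here 16 is not a multiple of 20, so there are no elements of order 20.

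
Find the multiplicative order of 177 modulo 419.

By Lagrange's theorem, ord_419(177) divides φ(419) = 419 − 1 = 418 = 2 · 11 · 19.
Divisors of 418: 1, 2, 11, 19, 22, 38, 209, 418.
Evaluate successive powers at the divisors of 418:
177^1 ≡ 177 (mod 419)
177^2 ≡ 323 (mod 419)
177^11 ≡ 329 (mod 419)
177^19 ≡ 59 (mod 419)
177^22 ≡ 139 (mod 419)
177^38 ≡ 129 (mod 419)
177^209 ≡ 1 (mod 419) ✓
Therefore the multiplicative order of 177 modulo 419 is 209.

209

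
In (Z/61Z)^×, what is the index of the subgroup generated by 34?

12

By Lagrange's theorem, ord_61(34) divides φ(61) = 61 − 1 = 60 = 2^2 · 3 · 5.
Divisors of 60: 1, 2, 3, 4, 5, 6, 10, 12, 15, 20, 30, 60.
Test each divisor d:
34^1 ≡ 34 (mod 61)
34^2 ≡ 58 (mod 61)
34^3 ≡ 20 (mod 61)
34^4 ≡ 9 (mod 61)
34^5 ≡ 1 (mod 61) ✓
So ord_61(34) = 5, hence |⟨34⟩| = 5.
[(Z/61Z)^× : ⟨34⟩] = 60/5 = 12.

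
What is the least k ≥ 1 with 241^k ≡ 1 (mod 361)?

342

By Lagrange's theorem, ord_361(241) divides φ(361) = φ(19^2) = 19·(19−1) = 342 = 2 · 3^2 · 19.
Divisors of 342: 1, 2, 3, 6, 9, 18, 19, 38, 57, 114, 171, 342.
Compute 241^d (mod 361) for the divisors d until we hit 1:
241^1 ≡ 241
241^2 ≡ 321
241^3 ≡ 107
241^6 ≡ 258
241^9 ≡ 170
241^18 ≡ 20
241^19 ≡ 127
241^38 ≡ 245
241^57 ≡ 69
241^114 ≡ 68
241^171 ≡ 360
241^342 ≡ 1
The smallest such exponent is 342, so the order of 241 is 342.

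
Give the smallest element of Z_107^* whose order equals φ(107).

2

φ(107) = 107 − 1 = 106 = 2 · 53.
g is a primitive root iff g^(106/q) ≢ 1 (mod 107) for each prime q ∈ {2, 53}.
g = 2: 2^53 ≡ 106; 2^2 ≡ 4 — none is 1, so 2 is a primitive root.
So 2 is the smallest generator of (Z/107Z)^×.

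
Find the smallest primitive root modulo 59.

φ(59) = 59 − 1 = 58 = 2 · 29.
Test candidates g = 2, 3, … against the prime factors q ∈ {2, 29} of φ(59): g is a generator iff g^(58/q) ≢ 1 for every such q.
g = 2: 2^29 ≡ 58; 2^2 ≡ 4 — none is 1, so 2 is a primitive root.
Hence the least primitive root of 59 is 2.

2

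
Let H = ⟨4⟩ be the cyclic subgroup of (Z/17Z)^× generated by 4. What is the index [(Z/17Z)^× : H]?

4

The order of 4 must divide φ(17) = 17 − 1 = 16 = 2^4.
Divisors of 16: 1, 2, 4, 8, 16.
Evaluate successive powers at the divisors of 16:
4^1 ≡ 4
4^2 ≡ 16
4^4 ≡ 1
So ord_17(4) = 4, hence |⟨4⟩| = 4.
[(Z/17Z)^× : ⟨4⟩] = 16/4 = 4.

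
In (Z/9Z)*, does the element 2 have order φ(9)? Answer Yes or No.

Yes

φ(9) = φ(3^2) = 3·(3−1) = 6 = 2 · 3.
It suffices to check that the order of 2 is not a proper divisor of 6: compute 2^(6/q) for q ∈ {2, 3}.
2^3 ≡ 8 (mod 9)  [q = 2: ≢ 1 ✓]
2^2 ≡ 4 (mod 9)  [q = 3: ≢ 1 ✓]
None equal 1, so ord_9(2) = 6: 2 is a primitive root.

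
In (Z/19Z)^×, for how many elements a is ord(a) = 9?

6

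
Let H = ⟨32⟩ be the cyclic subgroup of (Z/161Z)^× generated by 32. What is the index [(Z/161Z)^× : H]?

4

By Lagrange's theorem, ord_161(32) divides φ(161) = φ(7·23) = (7−1)·(23−1) = 6·22 = 132 = 2^2 · 3 · 11.
Divisors of 132: 1, 2, 3, 4, 6, 11, 12, 22, 33, 44, 66, 132.
Evaluate successive powers at the divisors of 132:
32^1 ≡ 32 (mod 161)
32^2 ≡ 58 (mod 161)
32^3 ≡ 85 (mod 161)
32^4 ≡ 144 (mod 161)
32^6 ≡ 141 (mod 161)
32^11 ≡ 93 (mod 161)
32^12 ≡ 78 (mod 161)
32^22 ≡ 116 (mod 161)
32^33 ≡ 1 (mod 161) ✓
Thus |⟨32⟩| = ord(32) = 33.
The index is φ(161) / ord(32) = 132 / 33 = 4.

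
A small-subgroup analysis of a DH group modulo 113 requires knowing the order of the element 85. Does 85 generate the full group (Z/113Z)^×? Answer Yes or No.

φ(113) = 113 − 1 = 112 = 2^4 · 7.
Test 85^(112/q) mod 113 for each prime factor q of 112:
85^56 ≡ 1 (mod 113)  [q = 2: ≡ 1 ✗]
85^16 ≡ 106 (mod 113)  [q = 7: ≢ 1 ✓]
85^56 ≡ 1 shows ord(85) | 56, strictly less than φ(113); not a primitive root.

No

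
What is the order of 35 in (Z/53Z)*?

52

ord(35) | φ(53) = 53 − 1 = 52 = 2^2 · 13.
Divisors of 52: 1, 2, 4, 13, 26, 52.
Evaluate successive powers at the divisors of 52:
35^1 ≡ 35
35^2 ≡ 6
35^4 ≡ 36
35^13 ≡ 30
35^26 ≡ 52
35^52 ≡ 1
So ord_53(35) = 52.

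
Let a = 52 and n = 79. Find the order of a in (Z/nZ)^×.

13

By Lagrange's theorem, ord_79(52) divides φ(79) = 79 − 1 = 78 = 2 · 3 · 13.
Divisors of 78: 1, 2, 3, 6, 13, 26, 39, 78.
Evaluate successive powers at the divisors of 78:
52^1 ≡ 52
52^2 ≡ 18
52^3 ≡ 67
52^6 ≡ 65
52^13 ≡ 1
The smallest such exponent is 13, so the order of 52 is 13.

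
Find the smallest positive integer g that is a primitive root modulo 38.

3

φ(38) = φ(2)·φ(19) = 1·18 = 18 = 2 · 3^2.
Test candidates g = 2, 3, … against the prime factors q ∈ {2, 3} of φ(38): g is a generator iff g^(18/q) ≢ 1 for every such q.
g = 2: gcd(2, 38) = 2 > 1, not a unit — skip.
g = 3: 3^9 ≡ 37; 3^6 ≡ 7 — none is 1, so 3 is a primitive root.
Hence the least primitive root of 38 is 3.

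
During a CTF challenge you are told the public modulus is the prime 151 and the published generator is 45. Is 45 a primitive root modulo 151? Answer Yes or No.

φ(151) = 151 − 1 = 150 = 2 · 3 · 5^2.
An element g generates (Z/151Z)^× iff g^(150/q) ≢ 1 (mod 151) for each prime q ∈ {2, 3, 5}.
45^75 ≡ 1 (mod 151)  [q = 2: ≡ 1 ✗]
45^50 ≡ 32 (mod 151)  [q = 3: ≢ 1 ✓]
45^30 ≡ 64 (mod 151)  [q = 5: ≢ 1 ✓]
Since 45^75 ≡ 1, the order of 45 divides 75 < 150, so 45 is not a primitive root.

No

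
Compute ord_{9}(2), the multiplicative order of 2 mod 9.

6

Since 2 ∈ (Z/9Z)^×, its order divides φ(9) = φ(3^2) = 3·(3−1) = 6 = 2 · 3.
Divisors of 6: 1, 2, 3, 6.
Compute 2^d (mod 9) for the divisors d until we hit 1:
2^1 ≡ 2
2^2 ≡ 4
2^3 ≡ 8
2^6 ≡ 1
The smallest such exponent is 6, so the order of 2 is 6.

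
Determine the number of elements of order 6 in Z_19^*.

2

φ(19) = 19 − 1 = 18 = 2 · 3^2.
In a cyclic group of order 18, there are φ(d) elements of order d for each divisor d of 18, and zero for non-divisors.
6 = 2 · 3 divides 18, and φ(6) = 2.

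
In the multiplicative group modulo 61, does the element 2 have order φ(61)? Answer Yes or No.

Yes

φ(61) = 61 − 1 = 60 = 2^2 · 3 · 5.
Test 2^(60/q) mod 61 for each prime factor q of 60:
2^30 ≡ 60 (mod 61)  [q = 2: ≢ 1 ✓]
2^20 ≡ 47 (mod 61)  [q = 3: ≢ 1 ✓]
2^12 ≡ 9 (mod 61)  [q = 5: ≢ 1 ✓]
None equal 1, so ord_61(2) = 60: 2 is a primitive root.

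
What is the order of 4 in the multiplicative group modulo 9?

3

The order of 4 must divide φ(9) = φ(3^2) = 3·(3−1) = 6 = 2 · 3.
Divisors of 6: 1, 2, 3, 6.
Check 4^d mod 9 for each divisor in increasing order:
4^1 ≡ 4 (mod 9)
4^2 ≡ 7 (mod 9)
4^3 ≡ 1 (mod 9) ✓
So ord_9(4) = 3.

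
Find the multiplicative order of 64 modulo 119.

By Lagrange's theorem, ord_119(64) divides φ(119) = φ(7·17) = (7−1)·(17−1) = 6·16 = 96 = 2^5 · 3.
Divisors of 96: 1, 2, 3, 4, 6, 8, 12, 16, 24, 32, 48, 96.
Test each divisor d:
64^1 ≡ 64
64^2 ≡ 50
64^3 ≡ 106
64^4 ≡ 1
The smallest such exponent is 4, so the order of 64 is 4.

4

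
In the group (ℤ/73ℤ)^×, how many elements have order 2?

φ(73) = 73 − 1 = 72 = 2^3 · 3^2.
Since (Z/73Z)^× is cyclic of order 72, the number of elements of order d is φ(d) when d | 72 and 0 otherwise.
2 | 72, and φ(2) = 2 − 1 = 1.

1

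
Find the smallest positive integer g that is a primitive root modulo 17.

3

φ(17) = 17 − 1 = 16 = 2^4.
g is a primitive root iff g^(16/q) ≢ 1 (mod 17) for each prime q ∈ {2}.
g = 2: 2^8 ≡ 1 — hits 1, so not a primitive root.
g = 3: 3^8 ≡ 16 — none is 1, so 3 is a primitive root.
So 3 is the smallest generator of (Z/17Z)^×.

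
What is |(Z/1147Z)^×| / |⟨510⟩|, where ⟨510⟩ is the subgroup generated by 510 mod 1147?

18

Since 510 ∈ (Z/1147Z)^×, its order divides φ(1147) = φ(31·37) = (31−1)·(37−1) = 30·36 = 1080 = 2^3 · 3^3 · 5.
Divisors of 1080: 1, 2, 3, 4, 5, 6, 8, 9, 10, 12, 15, 18, 20, 24, 27, 30, 36, 40, 45, 54, 60, 72, 90, 108, 120, 135, 180, 216, 270, 360, 540, 1080.
Check 510^d mod 1147 for each divisor in increasing order:
510^1 ≡ 510 (mod 1147)
510^2 ≡ 878 (mod 1147)
510^3 ≡ 450 (mod 1147)
510^4 ≡ 100 (mod 1147)
510^5 ≡ 532 (mod 1147)
510^6 ≡ 628 (mod 1147)
510^8 ≡ 824 (mod 1147)
510^9 ≡ 438 (mod 1147)
510^10 ≡ 862 (mod 1147)
510^12 ≡ 963 (mod 1147)
510^15 ≡ 931 (mod 1147)
510^18 ≡ 295 (mod 1147)
510^20 ≡ 935 (mod 1147)
510^24 ≡ 593 (mod 1147)
510^27 ≡ 746 (mod 1147)
510^30 ≡ 776 (mod 1147)
510^36 ≡ 1000 (mod 1147)
510^40 ≡ 211 (mod 1147)
510^45 ≡ 993 (mod 1147)
510^54 ≡ 221 (mod 1147)
510^60 ≡ 1 (mod 1147) ✓
So ord_1147(510) = 60, hence |⟨510⟩| = 60.
The index is φ(1147) / ord(510) = 1080 / 60 = 18.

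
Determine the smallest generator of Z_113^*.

3

φ(113) = 113 − 1 = 112 = 2^4 · 7.
Test candidates g = 2, 3, … against the prime factors q ∈ {2, 7} of φ(113): g is a generator iff g^(112/q) ≢ 1 for every such q.
g = 2: 2^56 ≡ 1 — hits 1, so not a primitive root.
g = 3: 3^56 ≡ 112; 3^16 ≡ 49 — none is 1, so 3 is a primitive root.
Hence the least primitive root of 113 is 3.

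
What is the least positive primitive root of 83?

φ(83) = 83 − 1 = 82 = 2 · 41.
g is a primitive root iff g^(82/q) ≢ 1 (mod 83) for each prime q ∈ {2, 41}.
g = 2: 2^41 ≡ 82; 2^2 ≡ 4 — none is 1, so 2 is a primitive root.
So 2 is the smallest generator of (Z/83Z)^×.

2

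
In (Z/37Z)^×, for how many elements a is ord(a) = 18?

φ(37) = 37 − 1 = 36 = 2^2 · 3^2.
(Z/37Z)^× is cyclic (|G| = 36); a cyclic group of order m has exactly φ(d) elements of each order d | m, and none otherwise.
18 = 2 · 3^2 divides 36, and φ(18) = 6.

6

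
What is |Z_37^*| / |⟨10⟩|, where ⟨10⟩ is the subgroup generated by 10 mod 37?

ord(10) | φ(37) = 37 − 1 = 36 = 2^2 · 3^2.
Divisors of 36: 1, 2, 3, 4, 6, 9, 12, 18, 36.
Test each divisor d:
10^1 ≡ 10 (mod 37)
10^2 ≡ 26 (mod 37)
10^3 ≡ 1 (mod 37) ✓
So ord_37(10) = 3, hence |⟨10⟩| = 3.
Index = |(Z/37Z)^×| / |⟨10⟩| = 36 / 3 = 12.

12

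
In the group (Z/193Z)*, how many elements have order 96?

32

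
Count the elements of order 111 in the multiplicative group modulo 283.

0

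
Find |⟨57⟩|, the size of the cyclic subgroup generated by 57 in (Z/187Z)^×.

80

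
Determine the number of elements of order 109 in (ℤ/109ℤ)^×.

0

φ(109) = 109 − 1 = 108 = 2^2 · 3^3.
Since (Z/109Z)^× is cyclic of order 108, the number of elements of order d is φ(d) when d | 108 and 0 otherwise.
Here 108 is not a multiple of 109, so there are no elements of order 109.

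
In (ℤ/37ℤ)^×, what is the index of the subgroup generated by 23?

3

Since 23 ∈ (Z/37Z)^×, its order divides φ(37) = 37 − 1 = 36 = 2^2 · 3^2.
Divisors of 36: 1, 2, 3, 4, 6, 9, 12, 18, 36.
Evaluate successive powers at the divisors of 36:
23^1 ≡ 23 (mod 37)
23^2 ≡ 11 (mod 37)
23^3 ≡ 31 (mod 37)
23^4 ≡ 10 (mod 37)
23^6 ≡ 36 (mod 37)
23^9 ≡ 6 (mod 37)
23^12 ≡ 1 (mod 37) ✓
Thus |⟨23⟩| = ord(23) = 12.
[(Z/37Z)^× : ⟨23⟩] = 36/12 = 3.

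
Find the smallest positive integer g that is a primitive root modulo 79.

φ(79) = 79 − 1 = 78 = 2 · 3 · 13.
g is a primitive root iff g^(78/q) ≢ 1 (mod 79) for each prime q ∈ {2, 3, 13}.
g = 2: 2^39 ≡ 1 — hits 1, so not a primitive root.
g = 3: 3^39 ≡ 78; 3^26 ≡ 23; 3^6 ≡ 18 — none is 1, so 3 is a primitive root.
So 3 is the smallest generator of (Z/79Z)^×.

3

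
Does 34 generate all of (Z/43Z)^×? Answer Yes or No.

φ(43) = 43 − 1 = 42 = 2 · 3 · 7.
34 is a primitive root mod 43 iff 34^(φ(43)/q) ≢ 1 for every prime q | φ(43), i.e. q ∈ {2, 3, 7}.
34^21 ≡ 42 (mod 43)  [q = 2: ≢ 1 ✓]
34^14 ≡ 6 (mod 43)  [q = 3: ≢ 1 ✓]
34^6 ≡ 4 (mod 43)  [q = 7: ≢ 1 ✓]
Every test exponent gives a nontrivial residue, hence 34 generates the full group.

Yes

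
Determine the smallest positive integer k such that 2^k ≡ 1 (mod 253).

ord(2) | φ(253) = φ(11·23) = (11−1)·(23−1) = 10·22 = 220 = 2^2 · 5 · 11.
Divisors of 220: 1, 2, 4, 5, 10, 11, 20, 22, 44, 55, 110, 220.
Test each divisor d:
2^1 ≡ 2 (mod 253)
2^2 ≡ 4 (mod 253)
2^4 ≡ 16 (mod 253)
2^5 ≡ 32 (mod 253)
2^10 ≡ 12 (mod 253)
2^11 ≡ 24 (mod 253)
2^20 ≡ 144 (mod 253)
2^22 ≡ 70 (mod 253)
2^44 ≡ 93 (mod 253)
2^55 ≡ 208 (mod 253)
2^110 ≡ 1 (mod 253) ✓
Therefore the multiplicative order of 2 modulo 253 is 110.

110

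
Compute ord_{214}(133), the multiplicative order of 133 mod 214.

106

ord(133) | φ(214) = φ(2)·φ(107) = 1·106 = 106 = 2 · 53.
Divisors of 106: 1, 2, 53, 106.
Evaluate successive powers at the divisors of 106:
133^1 ≡ 133
133^2 ≡ 141
133^53 ≡ 213
133^106 ≡ 1
The smallest such exponent is 106, so the order of 133 is 106.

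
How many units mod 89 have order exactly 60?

0

φ(89) = 89 − 1 = 88 = 2^3 · 11.
(Z/89Z)^× is cyclic (|G| = 88); a cyclic group of order m has exactly φ(d) elements of each order d | m, and none otherwise.
Since 60 ∤ 88, the count is 0.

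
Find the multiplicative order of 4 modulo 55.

By Lagrange's theorem, ord_55(4) divides φ(55) = φ(5·11) = (5−1)·(11−1) = 4·10 = 40 = 2^3 · 5.
Divisors of 40: 1, 2, 4, 5, 8, 10, 20, 40.
Check 4^d mod 55 for each divisor in increasing order:
4^1 ≡ 4 (mod 55)
4^2 ≡ 16 (mod 55)
4^4 ≡ 36 (mod 55)
4^5 ≡ 34 (mod 55)
4^8 ≡ 31 (mod 55)
4^10 ≡ 1 (mod 55) ✓
So ord_55(4) = 10.

10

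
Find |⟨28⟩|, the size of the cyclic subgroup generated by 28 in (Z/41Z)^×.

40

The order of 28 must divide φ(41) = 41 − 1 = 40 = 2^3 · 5.
Divisors of 40: 1, 2, 4, 5, 8, 10, 20, 40.
Compute 28^d (mod 41) for the divisors d until we hit 1:
28^1 ≡ 28 (mod 41)
28^2 ≡ 5 (mod 41)
28^4 ≡ 25 (mod 41)
28^5 ≡ 3 (mod 41)
28^8 ≡ 10 (mod 41)
28^10 ≡ 9 (mod 41)
28^20 ≡ 40 (mod 41)
28^40 ≡ 1 (mod 41) ✓
Hence ord(28) = 40.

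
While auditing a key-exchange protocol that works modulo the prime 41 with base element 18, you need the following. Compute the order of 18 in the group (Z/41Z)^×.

5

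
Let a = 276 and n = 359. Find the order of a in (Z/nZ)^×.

179

Since 276 ∈ (Z/359Z)^×, its order divides φ(359) = 359 − 1 = 358 = 2 · 179.
Divisors of 358: 1, 2, 179, 358.
Compute 276^d (mod 359) for the divisors d until we hit 1:
276^1 ≡ 276 (mod 359)
276^2 ≡ 68 (mod 359)
276^179 ≡ 1 (mod 359) ✓
Therefore the multiplicative order of 276 modulo 359 is 179.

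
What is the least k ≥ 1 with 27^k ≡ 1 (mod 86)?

14

By Lagrange's theorem, ord_86(27) divides φ(86) = φ(2)·φ(43) = 1·42 = 42 = 2 · 3 · 7.
Divisors of 42: 1, 2, 3, 6, 7, 14, 21, 42.
Check 27^d mod 86 for each divisor in increasing order:
27^1 ≡ 27
27^2 ≡ 41
27^3 ≡ 75
27^6 ≡ 35
27^7 ≡ 85
27^14 ≡ 1
Therefore the multiplicative order of 27 modulo 86 is 14.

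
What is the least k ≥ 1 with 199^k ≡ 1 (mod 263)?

262

ord(199) | φ(263) = 263 − 1 = 262 = 2 · 131.
Divisors of 262: 1, 2, 131, 262.
Evaluate successive powers at the divisors of 262:
199^1 ≡ 199 (mod 263)
199^2 ≡ 151 (mod 263)
199^131 ≡ 262 (mod 263)
199^262 ≡ 1 (mod 263) ✓
Therefore the multiplicative order of 199 modulo 263 is 262.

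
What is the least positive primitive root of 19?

φ(19) = 19 − 1 = 18 = 2 · 3^2.
g is a primitive root iff g^(18/q) ≢ 1 (mod 19) for each prime q ∈ {2, 3}.
g = 2: 2^9 ≡ 18; 2^6 ≡ 7 — none is 1, so 2 is a primitive root.
The smallest primitive root modulo 19 is 2.

2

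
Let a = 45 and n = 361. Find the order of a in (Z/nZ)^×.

Since 45 ∈ (Z/361Z)^×, its order divides φ(361) = φ(19^2) = 19·(19−1) = 342 = 2 · 3^2 · 19.
Divisors of 342: 1, 2, 3, 6, 9, 18, 19, 38, 57, 114, 171, 342.
Compute 45^d (mod 361) for the divisors d until we hit 1:
45^1 ≡ 45 (mod 361)
45^2 ≡ 220 (mod 361)
45^3 ≡ 153 (mod 361)
45^6 ≡ 305 (mod 361)
45^9 ≡ 96 (mod 361)
45^18 ≡ 191 (mod 361)
45^19 ≡ 292 (mod 361)
45^38 ≡ 68 (mod 361)
45^57 ≡ 1 (mod 361) ✓
Therefore the multiplicative order of 45 modulo 361 is 57.

57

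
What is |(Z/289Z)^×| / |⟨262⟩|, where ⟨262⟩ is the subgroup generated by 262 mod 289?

The order of 262 must divide φ(289) = φ(17^2) = 17·(17−1) = 272 = 2^4 · 17.
Divisors of 272: 1, 2, 4, 8, 16, 17, 34, 68, 136, 272.
Check 262^d mod 289 for each divisor in increasing order:
262^1 ≡ 262 (mod 289)
262^2 ≡ 151 (mod 289)
262^4 ≡ 259 (mod 289)
262^8 ≡ 33 (mod 289)
262^16 ≡ 222 (mod 289)
262^17 ≡ 75 (mod 289)
262^34 ≡ 134 (mod 289)
262^68 ≡ 38 (mod 289)
262^136 ≡ 288 (mod 289)
262^272 ≡ 1 (mod 289) ✓
The order of 262 is 272, so the subgroup it generates has 272 elements.
The index is φ(289) / ord(262) = 272 / 272 = 1.

1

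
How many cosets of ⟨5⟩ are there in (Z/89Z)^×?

2

ord(5) | φ(89) = 89 − 1 = 88 = 2^3 · 11.
Divisors of 88: 1, 2, 4, 8, 11, 22, 44, 88.
Check 5^d mod 89 for each divisor in increasing order:
5^1 ≡ 5 (mod 89)
5^2 ≡ 25 (mod 89)
5^4 ≡ 2 (mod 89)
5^8 ≡ 4 (mod 89)
5^11 ≡ 55 (mod 89)
5^22 ≡ 88 (mod 89)
5^44 ≡ 1 (mod 89) ✓
The order of 5 is 44, so the subgroup it generates has 44 elements.
The index is φ(89) / ord(5) = 88 / 44 = 2.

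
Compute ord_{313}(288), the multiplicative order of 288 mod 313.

By Lagrange's theorem, ord_313(288) divides φ(313) = 313 − 1 = 312 = 2^3 · 3 · 13.
Divisors of 312: 1, 2, 3, 4, 6, 8, 12, 13, 24, 26, 39, 52, 78, 104, 156, 312.
Evaluate successive powers at the divisors of 312:
288^1 ≡ 288 (mod 313)
288^2 ≡ 312 (mod 313)
288^3 ≡ 25 (mod 313)
288^4 ≡ 1 (mod 313) ✓
The smallest such exponent is 4, so the order of 288 is 4.

4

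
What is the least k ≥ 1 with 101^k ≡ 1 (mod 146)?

72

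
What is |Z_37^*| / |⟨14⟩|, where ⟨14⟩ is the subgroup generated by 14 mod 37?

3

The order of 14 must divide φ(37) = 37 − 1 = 36 = 2^2 · 3^2.
Divisors of 36: 1, 2, 3, 4, 6, 9, 12, 18, 36.
Check 14^d mod 37 for each divisor in increasing order:
14^1 ≡ 14
14^2 ≡ 11
14^3 ≡ 6
14^4 ≡ 10
14^6 ≡ 36
14^9 ≡ 31
14^12 ≡ 1
Thus |⟨14⟩| = ord(14) = 12.
The index is φ(37) / ord(14) = 36 / 12 = 3.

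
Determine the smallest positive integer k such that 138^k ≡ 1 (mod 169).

By Lagrange's theorem, ord_169(138) divides φ(169) = φ(13^2) = 13·(13−1) = 156 = 2^2 · 3 · 13.
Divisors of 156: 1, 2, 3, 4, 6, 12, 13, 26, 39, 52, 78, 156.
Compute 138^d (mod 169) for the divisors d until we hit 1:
138^1 ≡ 138
138^2 ≡ 116
138^3 ≡ 122
138^4 ≡ 105
138^6 ≡ 12
138^12 ≡ 144
138^13 ≡ 99
138^26 ≡ 168
138^39 ≡ 70
138^52 ≡ 1
So ord_169(138) = 52.

52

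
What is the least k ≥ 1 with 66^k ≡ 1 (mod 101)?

100

By Lagrange's theorem, ord_101(66) divides φ(101) = 101 − 1 = 100 = 2^2 · 5^2.
Divisors of 100: 1, 2, 4, 5, 10, 20, 25, 50, 100.
Check 66^d mod 101 for each divisor in increasing order:
66^1 ≡ 66
66^2 ≡ 13
66^4 ≡ 68
66^5 ≡ 44
66^10 ≡ 17
66^20 ≡ 87
66^25 ≡ 91
66^50 ≡ 100
66^100 ≡ 1
Hence ord(66) = 100.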